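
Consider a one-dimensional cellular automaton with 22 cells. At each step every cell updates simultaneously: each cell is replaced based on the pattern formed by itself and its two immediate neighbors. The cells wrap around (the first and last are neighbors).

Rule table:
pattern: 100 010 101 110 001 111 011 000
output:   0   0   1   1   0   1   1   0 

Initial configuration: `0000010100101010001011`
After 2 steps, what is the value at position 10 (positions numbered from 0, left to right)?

0000001000010100000111
0000000000001000000111
position 10 holds 0

0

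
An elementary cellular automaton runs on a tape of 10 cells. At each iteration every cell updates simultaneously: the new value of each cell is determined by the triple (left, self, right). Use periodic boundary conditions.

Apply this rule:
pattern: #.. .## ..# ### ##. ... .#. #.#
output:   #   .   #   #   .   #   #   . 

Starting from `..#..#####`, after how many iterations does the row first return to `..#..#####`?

#####.###.
.###...#..
#.#.######
..#..#####

4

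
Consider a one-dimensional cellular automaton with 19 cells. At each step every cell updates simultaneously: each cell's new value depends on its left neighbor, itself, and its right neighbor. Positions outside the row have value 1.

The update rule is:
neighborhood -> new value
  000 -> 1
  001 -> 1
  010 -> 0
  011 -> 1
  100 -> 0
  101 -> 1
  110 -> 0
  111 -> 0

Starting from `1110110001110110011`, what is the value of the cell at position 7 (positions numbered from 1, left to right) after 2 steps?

1

0001100111001100110
0111001100011001101
position 7 holds 1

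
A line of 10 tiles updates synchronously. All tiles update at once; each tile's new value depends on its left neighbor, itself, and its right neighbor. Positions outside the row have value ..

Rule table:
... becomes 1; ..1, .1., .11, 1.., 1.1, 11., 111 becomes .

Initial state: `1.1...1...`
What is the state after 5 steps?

....1...11

step 1: ....1...11
step 2: 111...1...
step 3: ....1...11  (repeats step 1; period 2)
step 5: ....1...11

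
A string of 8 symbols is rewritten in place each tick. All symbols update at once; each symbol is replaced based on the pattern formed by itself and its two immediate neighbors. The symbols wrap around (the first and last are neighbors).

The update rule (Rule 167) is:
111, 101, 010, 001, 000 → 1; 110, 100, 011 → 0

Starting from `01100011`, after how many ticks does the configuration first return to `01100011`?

10001100
10110001
01000110
11011000
00100011
01101100
10010001
00110110
11001000
00011011
01100100
10001101
00110010
11000110
00011001
01100011

16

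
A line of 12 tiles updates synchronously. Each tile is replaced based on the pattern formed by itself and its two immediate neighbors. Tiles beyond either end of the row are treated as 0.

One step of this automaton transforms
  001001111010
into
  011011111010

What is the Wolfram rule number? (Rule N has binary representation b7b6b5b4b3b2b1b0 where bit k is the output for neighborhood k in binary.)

206

position 6: 111 → 1  (bit 7 = 1)
position 8: 110 → 1  (bit 6 = 1)
position 9: 101 → 0  (bit 5 = 0)
position 3: 100 → 0  (bit 4 = 0)
position 5: 011 → 1  (bit 3 = 1)
position 2: 010 → 1  (bit 2 = 1)
position 1: 001 → 1  (bit 1 = 1)
position 0: 000 → 0  (bit 0 = 0)
bits b7..b0 = 11001110 = 206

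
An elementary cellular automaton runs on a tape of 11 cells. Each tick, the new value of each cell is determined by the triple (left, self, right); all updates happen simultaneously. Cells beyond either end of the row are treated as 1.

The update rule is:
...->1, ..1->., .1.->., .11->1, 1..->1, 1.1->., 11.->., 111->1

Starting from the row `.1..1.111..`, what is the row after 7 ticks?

1.11..1111.

..1...11.1.
1..11.1....
.1.1...111.
....11.11..
111.1..1.1.
11...1.....
1.11..1111.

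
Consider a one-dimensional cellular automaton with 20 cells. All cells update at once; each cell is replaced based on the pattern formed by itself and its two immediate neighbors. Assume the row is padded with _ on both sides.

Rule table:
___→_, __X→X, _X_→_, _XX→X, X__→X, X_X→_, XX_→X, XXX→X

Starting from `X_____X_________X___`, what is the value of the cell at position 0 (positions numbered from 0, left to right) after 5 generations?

_X___X_X_______X_X__
X_X_X___X_____X___X_
_____X_X_X___X_X_X_X
____X_____X_X_______
___X_X___X___X______
position 0 holds _

_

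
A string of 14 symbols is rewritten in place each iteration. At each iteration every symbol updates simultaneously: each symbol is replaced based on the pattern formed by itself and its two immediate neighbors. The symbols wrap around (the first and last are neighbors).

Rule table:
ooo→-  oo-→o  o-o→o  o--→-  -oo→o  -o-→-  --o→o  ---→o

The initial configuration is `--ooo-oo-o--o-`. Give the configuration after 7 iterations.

o-ooo-o-ooooo-

iteration 1: ooo-ooooo--o--
iteration 2: o-ooo---o-o--o
iteration 3: ooo-o-oo-o--oo
iteration 4: --oo-oooo--oo-
iteration 5: oooooo--o-ooo-
iteration 6: o----o-o-oo-oo
iteration 7: o-ooo-o-ooooo-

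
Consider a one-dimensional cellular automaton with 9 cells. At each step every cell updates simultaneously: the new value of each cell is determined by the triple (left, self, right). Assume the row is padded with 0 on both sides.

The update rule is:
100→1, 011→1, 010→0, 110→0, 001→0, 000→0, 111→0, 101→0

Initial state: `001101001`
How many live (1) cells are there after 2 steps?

step 1: 001000100
step 2: 000100010
count of 1: 2

2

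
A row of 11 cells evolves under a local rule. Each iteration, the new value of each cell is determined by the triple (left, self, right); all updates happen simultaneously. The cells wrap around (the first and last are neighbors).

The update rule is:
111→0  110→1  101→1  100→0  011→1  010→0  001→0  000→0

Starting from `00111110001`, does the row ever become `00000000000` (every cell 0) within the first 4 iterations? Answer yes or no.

yes

00100010000
00000000000
all cells are 0 at iteration 2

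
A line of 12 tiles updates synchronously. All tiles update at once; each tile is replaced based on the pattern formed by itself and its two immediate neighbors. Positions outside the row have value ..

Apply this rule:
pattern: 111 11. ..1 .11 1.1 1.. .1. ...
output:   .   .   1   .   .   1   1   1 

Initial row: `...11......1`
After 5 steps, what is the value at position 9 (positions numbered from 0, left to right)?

111..1111111
...11.......
111..1111111  (repeats step 1; period 2)
step 5: 111..1111111
position 9 holds 1

1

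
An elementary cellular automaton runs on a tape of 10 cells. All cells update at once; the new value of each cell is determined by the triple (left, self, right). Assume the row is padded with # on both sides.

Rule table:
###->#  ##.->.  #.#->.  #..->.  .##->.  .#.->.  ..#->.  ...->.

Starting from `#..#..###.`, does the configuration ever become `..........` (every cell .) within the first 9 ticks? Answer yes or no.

.......#..
..........
all cells are . at tick 2

yes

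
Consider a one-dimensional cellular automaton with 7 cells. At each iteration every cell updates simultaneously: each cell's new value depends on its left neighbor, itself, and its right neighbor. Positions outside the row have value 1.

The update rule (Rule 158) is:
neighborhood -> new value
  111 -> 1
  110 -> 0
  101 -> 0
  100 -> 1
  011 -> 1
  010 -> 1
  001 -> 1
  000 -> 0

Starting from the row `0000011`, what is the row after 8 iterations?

0101111

1000111
0101111
0101111  (fixed point — unchanged through iteration 8)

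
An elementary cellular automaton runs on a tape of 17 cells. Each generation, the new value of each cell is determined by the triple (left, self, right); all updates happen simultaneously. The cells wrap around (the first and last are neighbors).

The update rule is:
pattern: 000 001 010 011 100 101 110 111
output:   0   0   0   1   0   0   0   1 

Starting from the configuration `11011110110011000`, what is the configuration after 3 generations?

10011100100010000
00011000000000000
00010000000000000

00010000000000000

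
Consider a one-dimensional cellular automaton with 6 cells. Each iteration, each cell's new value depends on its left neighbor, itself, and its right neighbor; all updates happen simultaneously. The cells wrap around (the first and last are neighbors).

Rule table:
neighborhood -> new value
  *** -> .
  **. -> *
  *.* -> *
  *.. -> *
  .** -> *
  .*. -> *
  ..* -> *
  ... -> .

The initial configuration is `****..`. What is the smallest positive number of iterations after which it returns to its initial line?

2

*..***
****..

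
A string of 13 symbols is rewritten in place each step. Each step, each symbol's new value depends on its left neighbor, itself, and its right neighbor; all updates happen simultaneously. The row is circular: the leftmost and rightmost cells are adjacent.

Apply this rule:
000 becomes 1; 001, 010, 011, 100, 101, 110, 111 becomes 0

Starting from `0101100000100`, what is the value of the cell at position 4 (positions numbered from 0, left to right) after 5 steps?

0000001110001
0111100000100
0000001110001  (repeats step 1; period 2)
step 5: 0000001110001
position 4 holds 0

0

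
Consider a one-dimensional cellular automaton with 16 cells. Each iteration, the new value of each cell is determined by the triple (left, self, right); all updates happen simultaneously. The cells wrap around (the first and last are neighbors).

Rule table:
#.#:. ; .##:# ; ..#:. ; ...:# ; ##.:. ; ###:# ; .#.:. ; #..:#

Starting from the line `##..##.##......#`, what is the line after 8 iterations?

#.#.#..#.#####.#
.....#...####..#
####..##.###.#..
###.#.#..##...#.
##.....#.#.##...
#.####.....#.##.
..###.####...#..
#.##..###.##..##

#.##..###.##..##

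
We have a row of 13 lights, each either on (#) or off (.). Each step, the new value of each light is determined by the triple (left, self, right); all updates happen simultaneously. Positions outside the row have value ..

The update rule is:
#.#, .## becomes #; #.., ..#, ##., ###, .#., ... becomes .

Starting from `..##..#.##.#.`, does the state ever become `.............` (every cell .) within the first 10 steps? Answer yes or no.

yes

..#....##.#..
.......#.#...
........#....
.............
all cells are . at step 4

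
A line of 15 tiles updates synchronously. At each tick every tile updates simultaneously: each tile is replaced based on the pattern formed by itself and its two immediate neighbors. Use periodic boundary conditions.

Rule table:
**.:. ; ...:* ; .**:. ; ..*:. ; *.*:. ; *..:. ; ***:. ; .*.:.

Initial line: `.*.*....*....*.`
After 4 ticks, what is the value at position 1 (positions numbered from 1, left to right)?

.....**...**...
****....*....**
.....**...**...  (repeats tick 1; period 2)
tick 4: ****....*....**
position 1 holds *

*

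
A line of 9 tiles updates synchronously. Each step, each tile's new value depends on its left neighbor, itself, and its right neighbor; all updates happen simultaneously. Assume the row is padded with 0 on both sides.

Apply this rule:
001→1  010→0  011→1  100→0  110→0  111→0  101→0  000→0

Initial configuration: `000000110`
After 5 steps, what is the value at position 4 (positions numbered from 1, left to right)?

0

000001100
000011000
000110000
001100000
011000000
position 4 holds 0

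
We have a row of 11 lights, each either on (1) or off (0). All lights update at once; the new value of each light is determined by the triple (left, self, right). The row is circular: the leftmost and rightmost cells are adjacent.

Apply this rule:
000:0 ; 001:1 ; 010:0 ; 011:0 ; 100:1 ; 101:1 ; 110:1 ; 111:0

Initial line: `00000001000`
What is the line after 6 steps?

10110101010

00000010100
00000101010
00001010101
10010101010
01101010101
10110101010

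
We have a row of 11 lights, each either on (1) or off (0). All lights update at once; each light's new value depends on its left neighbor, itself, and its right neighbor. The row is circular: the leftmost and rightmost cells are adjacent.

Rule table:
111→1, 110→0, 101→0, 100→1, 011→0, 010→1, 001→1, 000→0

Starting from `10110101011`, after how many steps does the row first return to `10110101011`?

00000101001
10001101111
01010000111
01011001010
11000111011
10101010001
00101011010
01101000011
00001100100
00010011110
00111101101
11011000001
10000100010
11001110110
00110100000
01000110000
11101001000
01001111101
01110111001
00100010111
11110110010
01100001110
10010010101
01111110100
10111100110
10011011000
11100000101
11010001100
00011010011
10100011100
10110101011

31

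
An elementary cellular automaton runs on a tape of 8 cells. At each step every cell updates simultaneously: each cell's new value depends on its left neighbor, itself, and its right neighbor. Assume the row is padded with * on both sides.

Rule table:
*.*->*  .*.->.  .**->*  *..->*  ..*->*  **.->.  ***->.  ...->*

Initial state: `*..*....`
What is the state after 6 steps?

****.**.

step 1: .**.****
step 2: **.**...
step 3: ..**.***
step 4: ***.**..
step 5: ...**.**
step 6: ****.**.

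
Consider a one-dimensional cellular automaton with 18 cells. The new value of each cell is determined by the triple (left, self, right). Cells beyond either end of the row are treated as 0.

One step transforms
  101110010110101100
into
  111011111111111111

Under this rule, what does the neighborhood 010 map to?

At position 0 the neighborhood is 010; the next row has 1 there.

1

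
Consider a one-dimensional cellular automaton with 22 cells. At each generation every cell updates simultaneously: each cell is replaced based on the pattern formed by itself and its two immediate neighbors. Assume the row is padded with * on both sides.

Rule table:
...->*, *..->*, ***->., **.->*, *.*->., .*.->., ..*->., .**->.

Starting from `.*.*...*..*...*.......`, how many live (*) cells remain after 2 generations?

generation 1: ....**..*..**..******.
generation 2: ***..**..*..**......*.
count of *: 9

9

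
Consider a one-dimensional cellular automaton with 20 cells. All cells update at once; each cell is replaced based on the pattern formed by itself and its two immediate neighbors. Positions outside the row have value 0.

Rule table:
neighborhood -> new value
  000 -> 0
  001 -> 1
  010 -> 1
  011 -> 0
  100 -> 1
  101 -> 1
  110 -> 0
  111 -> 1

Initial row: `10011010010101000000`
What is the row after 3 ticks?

11100101111110111000

11100111111111100000
01011011111111010000
11100101111110111000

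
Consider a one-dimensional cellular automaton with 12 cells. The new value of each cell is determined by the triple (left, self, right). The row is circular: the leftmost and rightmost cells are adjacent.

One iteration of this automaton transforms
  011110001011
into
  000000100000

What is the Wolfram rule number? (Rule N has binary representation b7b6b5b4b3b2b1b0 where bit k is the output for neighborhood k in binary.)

1

position 2: 111 → 0  (bit 7 = 0)
position 4: 110 → 0  (bit 6 = 0)
position 0: 101 → 0  (bit 5 = 0)
position 5: 100 → 0  (bit 4 = 0)
position 1: 011 → 0  (bit 3 = 0)
position 8: 010 → 0  (bit 2 = 0)
position 7: 001 → 0  (bit 1 = 0)
position 6: 000 → 1  (bit 0 = 1)
bits b7..b0 = 00000001 = 1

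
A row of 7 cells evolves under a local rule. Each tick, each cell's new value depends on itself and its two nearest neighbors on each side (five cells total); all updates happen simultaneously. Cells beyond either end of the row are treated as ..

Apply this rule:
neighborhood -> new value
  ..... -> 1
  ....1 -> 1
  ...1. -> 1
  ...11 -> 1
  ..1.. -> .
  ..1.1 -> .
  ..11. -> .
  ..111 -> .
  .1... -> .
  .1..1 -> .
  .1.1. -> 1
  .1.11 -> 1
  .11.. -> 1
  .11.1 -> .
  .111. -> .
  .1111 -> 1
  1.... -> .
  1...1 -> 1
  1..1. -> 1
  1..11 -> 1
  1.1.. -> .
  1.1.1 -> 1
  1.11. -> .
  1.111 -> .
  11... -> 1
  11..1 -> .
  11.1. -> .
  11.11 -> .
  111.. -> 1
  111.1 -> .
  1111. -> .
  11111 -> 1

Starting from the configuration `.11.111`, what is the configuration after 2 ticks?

tick 1: 1.....1
tick 2: ...111.

...111.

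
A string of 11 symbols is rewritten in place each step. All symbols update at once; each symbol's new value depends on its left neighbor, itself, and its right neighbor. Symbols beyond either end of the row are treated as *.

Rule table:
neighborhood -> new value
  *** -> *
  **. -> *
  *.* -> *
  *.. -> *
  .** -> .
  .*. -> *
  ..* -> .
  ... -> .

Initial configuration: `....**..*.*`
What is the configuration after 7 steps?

*....**.**.
**....**.**
***....**.*
****....**.
*****....**
******....*
*******....

*******....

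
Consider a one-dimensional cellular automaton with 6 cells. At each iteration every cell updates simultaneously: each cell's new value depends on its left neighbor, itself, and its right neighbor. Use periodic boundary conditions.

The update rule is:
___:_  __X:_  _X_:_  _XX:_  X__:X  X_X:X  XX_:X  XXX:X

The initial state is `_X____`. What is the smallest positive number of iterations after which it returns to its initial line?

iteration 1: __X___
iteration 2: ___X__
iteration 3: ____X_
iteration 4: _____X
iteration 5: X_____
iteration 6: _X____

6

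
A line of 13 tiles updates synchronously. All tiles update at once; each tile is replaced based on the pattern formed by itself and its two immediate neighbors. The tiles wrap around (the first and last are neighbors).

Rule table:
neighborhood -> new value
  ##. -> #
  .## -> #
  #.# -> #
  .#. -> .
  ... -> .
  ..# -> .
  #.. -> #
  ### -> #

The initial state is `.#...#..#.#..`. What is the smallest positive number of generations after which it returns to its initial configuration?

13

..#...#..#.#.
...#...#..#.#
#...#...#..#.
.#...#...#..#
#.#...#...#..
.#.#...#...#.
..#.#...#...#
#..#.#...#...
.#..#.#...#..
..#..#.#...#.
...#..#.#...#
#...#..#.#...
.#...#..#.#..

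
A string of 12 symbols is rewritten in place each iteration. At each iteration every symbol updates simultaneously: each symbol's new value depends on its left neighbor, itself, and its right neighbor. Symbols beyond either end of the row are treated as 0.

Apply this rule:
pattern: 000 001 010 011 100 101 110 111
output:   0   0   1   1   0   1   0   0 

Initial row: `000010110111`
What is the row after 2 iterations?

000011101100
000010011000

000010011000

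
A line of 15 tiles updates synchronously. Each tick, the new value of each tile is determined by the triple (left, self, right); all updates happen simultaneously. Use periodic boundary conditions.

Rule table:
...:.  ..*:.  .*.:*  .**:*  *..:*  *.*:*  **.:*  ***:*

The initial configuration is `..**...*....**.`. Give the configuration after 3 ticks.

***********.***

..***..**...***
*.****.***..***
***********.***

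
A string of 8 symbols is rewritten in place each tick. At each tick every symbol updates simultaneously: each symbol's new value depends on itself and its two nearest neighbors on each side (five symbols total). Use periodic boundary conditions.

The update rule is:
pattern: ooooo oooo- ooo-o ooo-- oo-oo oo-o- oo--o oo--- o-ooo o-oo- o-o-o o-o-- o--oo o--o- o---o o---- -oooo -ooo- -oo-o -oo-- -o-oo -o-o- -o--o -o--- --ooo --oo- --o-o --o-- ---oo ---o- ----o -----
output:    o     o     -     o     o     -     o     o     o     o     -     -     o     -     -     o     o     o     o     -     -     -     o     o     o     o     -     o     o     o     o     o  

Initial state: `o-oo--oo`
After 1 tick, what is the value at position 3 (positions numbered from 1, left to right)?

o

tick 1: -oo-oooo
position 3 holds o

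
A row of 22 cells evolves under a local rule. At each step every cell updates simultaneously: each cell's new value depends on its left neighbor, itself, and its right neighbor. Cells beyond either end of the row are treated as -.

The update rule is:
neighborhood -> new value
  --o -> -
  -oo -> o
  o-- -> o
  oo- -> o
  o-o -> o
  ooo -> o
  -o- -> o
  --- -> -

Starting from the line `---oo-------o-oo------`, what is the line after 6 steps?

---ooo------ooooo-----
---oooo-----oooooo----
---ooooo----ooooooo---
---oooooo---oooooooo--
---ooooooo--ooooooooo-
---oooooooo-oooooooooo

---oooooooo-oooooooooo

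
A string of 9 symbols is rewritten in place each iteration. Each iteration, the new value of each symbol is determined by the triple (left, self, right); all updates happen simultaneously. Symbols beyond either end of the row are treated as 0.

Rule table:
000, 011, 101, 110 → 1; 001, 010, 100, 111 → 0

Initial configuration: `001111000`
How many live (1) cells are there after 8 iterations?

101001011
010000111
000110101
110111010
111101100
100111101
000100110
110000110
count of 1: 4

4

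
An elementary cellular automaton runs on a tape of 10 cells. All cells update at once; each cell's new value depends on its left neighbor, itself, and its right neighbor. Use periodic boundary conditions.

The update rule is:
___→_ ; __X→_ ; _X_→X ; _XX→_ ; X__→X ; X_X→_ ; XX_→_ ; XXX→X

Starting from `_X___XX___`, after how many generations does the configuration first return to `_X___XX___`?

_XX____X__
___X___XX_
___XX____X
X____X___X
_X___XX___

5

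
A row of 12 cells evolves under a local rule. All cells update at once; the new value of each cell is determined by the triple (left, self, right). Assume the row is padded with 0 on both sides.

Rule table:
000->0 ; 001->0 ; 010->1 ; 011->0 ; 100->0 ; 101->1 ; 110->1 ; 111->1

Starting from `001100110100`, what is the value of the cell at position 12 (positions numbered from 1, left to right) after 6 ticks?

000100011100
000100001100
000100000100
000100000100  (fixed point — unchanged through tick 6)
position 12 holds 0

0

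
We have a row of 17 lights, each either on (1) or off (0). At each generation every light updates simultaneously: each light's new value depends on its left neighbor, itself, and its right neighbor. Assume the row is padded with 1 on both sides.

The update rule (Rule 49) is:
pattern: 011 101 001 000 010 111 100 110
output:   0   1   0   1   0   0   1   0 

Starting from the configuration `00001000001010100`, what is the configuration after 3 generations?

11001111001001010

11100111100101010
00010000010010101
11001111001001010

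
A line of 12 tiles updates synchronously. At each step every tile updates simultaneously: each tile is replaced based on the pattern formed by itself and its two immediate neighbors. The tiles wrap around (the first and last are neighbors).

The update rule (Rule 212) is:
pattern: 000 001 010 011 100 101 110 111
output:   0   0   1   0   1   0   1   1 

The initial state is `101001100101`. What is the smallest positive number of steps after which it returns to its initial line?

step 1: 101100110100
step 2: 100110010110
step 3: 110011010010
step 4: 011001011010
step 5: 001101001011
step 6: 100101101001
step 7: 110100101100
step 8: 010110100110
step 9: 010010110011
step 10: 011010011001
step 11: 001011001101
step 12: 101001100101

12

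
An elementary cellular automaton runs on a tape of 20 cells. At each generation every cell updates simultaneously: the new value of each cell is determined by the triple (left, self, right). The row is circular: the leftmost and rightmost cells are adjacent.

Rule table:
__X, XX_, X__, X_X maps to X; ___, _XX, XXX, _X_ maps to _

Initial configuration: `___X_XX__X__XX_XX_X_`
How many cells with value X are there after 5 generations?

__X_X_XXX_XX_XX_XX_X
XX_X_X__XX_XX_XX_XX_
_XX_X_XX_XX_XX_XX_XX
X_XX_X_XX_XX_XX_XX_X
XX_XX_X_XX_XX_XX_XX_
count of X: 13

13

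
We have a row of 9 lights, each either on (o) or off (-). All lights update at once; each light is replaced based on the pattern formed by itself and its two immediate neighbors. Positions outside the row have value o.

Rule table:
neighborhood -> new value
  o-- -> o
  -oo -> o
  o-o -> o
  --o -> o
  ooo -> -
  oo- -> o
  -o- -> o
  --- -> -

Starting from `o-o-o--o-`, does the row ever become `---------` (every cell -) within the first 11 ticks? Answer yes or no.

tick 1: ooooooooo
tick 2: ---------
all cells are - at tick 2

yes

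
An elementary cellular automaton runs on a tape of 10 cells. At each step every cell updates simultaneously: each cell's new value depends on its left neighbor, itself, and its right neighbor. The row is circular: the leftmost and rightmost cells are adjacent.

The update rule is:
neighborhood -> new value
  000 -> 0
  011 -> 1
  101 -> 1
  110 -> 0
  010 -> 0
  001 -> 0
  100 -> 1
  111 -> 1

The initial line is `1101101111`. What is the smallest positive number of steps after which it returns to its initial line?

1011011111
0110111111
1101111110
1011111101
0111111011
1111110110
1111101101
1111011011
1110110111
1101101111

10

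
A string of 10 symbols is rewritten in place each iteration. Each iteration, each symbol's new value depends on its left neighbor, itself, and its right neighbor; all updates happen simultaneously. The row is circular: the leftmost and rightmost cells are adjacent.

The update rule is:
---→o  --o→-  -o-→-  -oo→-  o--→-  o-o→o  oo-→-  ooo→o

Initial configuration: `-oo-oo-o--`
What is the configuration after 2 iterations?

-o--------

---o--o--o
-o--------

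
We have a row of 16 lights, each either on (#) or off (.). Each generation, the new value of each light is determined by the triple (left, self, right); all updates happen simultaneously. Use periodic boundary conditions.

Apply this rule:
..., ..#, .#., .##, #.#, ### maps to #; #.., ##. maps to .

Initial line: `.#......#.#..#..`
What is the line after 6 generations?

######.##.###.##

generation 1: ##.########.##.#
generation 2: #.########.##.##
generation 3: .########.##.###
generation 4: ########.##.###.
generation 5: #######.##.###.#
generation 6: ######.##.###.##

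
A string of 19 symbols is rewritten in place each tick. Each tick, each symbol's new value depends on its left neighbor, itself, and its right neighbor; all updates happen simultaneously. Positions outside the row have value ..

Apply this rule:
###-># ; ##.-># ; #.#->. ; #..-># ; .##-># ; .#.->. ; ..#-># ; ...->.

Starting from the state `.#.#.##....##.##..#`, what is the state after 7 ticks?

tick 1: #....###..###.####.
tick 2: .#..#########.#####
tick 3: #.###########.#####
tick 4: ..###########.#####
tick 5: .############.#####
tick 6: #############.#####
tick 7: #############.#####

#############.#####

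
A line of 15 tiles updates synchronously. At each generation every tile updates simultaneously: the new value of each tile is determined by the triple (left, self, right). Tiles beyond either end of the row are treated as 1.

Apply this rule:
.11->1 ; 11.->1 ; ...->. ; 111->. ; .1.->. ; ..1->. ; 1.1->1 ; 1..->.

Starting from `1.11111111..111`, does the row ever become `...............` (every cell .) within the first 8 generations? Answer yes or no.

generation 1: 111......1..1..
generation 2: ..1............
generation 3: ...............
all cells are . at generation 3

yes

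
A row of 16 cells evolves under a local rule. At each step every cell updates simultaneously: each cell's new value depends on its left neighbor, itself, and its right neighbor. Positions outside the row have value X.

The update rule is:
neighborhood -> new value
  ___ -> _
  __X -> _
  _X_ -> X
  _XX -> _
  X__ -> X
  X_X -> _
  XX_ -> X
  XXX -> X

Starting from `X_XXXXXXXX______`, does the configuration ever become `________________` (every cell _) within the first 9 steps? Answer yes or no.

no

X__XXXXXXXX_____
XX__XXXXXXXX____
XXX__XXXXXXXX___
XXXX__XXXXXXXX__
XXXXX__XXXXXXXX_
XXXXXX__XXXXXXX_
XXXXXXX__XXXXXX_
XXXXXXXX__XXXXX_
XXXXXXXXX__XXXX_
step 9 is XXXXXXXXX__XXXX_, still not uniform _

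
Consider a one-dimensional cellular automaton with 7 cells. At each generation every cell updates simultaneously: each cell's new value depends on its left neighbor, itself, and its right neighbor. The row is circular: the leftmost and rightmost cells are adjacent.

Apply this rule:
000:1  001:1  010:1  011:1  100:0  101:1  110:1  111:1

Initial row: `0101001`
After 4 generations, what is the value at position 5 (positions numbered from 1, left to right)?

1111011
1111111
1111111  (fixed point — unchanged through generation 4)
position 5 holds 1

1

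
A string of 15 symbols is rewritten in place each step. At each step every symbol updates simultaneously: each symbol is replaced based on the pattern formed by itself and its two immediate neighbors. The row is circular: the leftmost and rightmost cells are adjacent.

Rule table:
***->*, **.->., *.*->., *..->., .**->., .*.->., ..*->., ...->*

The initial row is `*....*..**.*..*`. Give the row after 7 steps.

..**...........
*....**********
..**..*********
.......*******.
******..*****..
.****....***...
..**..**..*..**

..**..**..*..**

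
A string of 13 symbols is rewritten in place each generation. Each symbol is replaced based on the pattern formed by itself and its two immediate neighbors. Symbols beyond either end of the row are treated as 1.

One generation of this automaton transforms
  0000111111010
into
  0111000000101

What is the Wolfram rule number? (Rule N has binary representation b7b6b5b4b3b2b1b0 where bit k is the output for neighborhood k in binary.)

position 5: 111 → 0  (bit 7 = 0)
position 9: 110 → 0  (bit 6 = 0)
position 10: 101 → 1  (bit 5 = 1)
position 0: 100 → 0  (bit 4 = 0)
position 4: 011 → 0  (bit 3 = 0)
position 11: 010 → 0  (bit 2 = 0)
position 3: 001 → 1  (bit 1 = 1)
position 1: 000 → 1  (bit 0 = 1)
bits b7..b0 = 00100011 = 35

35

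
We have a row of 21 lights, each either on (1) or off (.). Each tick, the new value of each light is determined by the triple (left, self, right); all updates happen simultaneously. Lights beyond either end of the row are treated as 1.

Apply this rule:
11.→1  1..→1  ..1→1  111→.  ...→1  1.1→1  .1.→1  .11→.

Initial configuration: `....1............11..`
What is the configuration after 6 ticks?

tick 1: 11111111111111111.111
tick 2: ................11...
tick 3: 1111111111111111.1111
tick 4: ...............11....
tick 5: 111111111111111.11111
tick 6: ..............11.....

..............11.....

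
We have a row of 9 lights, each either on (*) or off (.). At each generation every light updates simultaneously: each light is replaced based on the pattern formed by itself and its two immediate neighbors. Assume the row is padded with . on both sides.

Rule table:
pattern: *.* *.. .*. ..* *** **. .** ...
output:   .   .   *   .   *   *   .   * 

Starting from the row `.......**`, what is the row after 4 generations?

*..***..*

******..*
.*****..*
..****..*
*..***..*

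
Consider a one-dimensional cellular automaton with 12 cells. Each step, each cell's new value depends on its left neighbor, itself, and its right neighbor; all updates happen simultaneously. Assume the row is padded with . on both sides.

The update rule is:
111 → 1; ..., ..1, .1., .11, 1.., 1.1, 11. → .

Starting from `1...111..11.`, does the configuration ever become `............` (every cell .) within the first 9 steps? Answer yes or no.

yes

.....1......
............
all cells are . at step 2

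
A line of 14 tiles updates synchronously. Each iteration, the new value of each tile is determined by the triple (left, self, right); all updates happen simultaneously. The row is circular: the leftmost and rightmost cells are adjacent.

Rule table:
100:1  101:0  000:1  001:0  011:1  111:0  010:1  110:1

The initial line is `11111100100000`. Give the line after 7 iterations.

iteration 1: 10000110111110
iteration 2: 11110110100010
iteration 3: 10010110111010
iteration 4: 11010110101010
iteration 5: 11010110101010  (fixed point — unchanged through iteration 7)

11010110101010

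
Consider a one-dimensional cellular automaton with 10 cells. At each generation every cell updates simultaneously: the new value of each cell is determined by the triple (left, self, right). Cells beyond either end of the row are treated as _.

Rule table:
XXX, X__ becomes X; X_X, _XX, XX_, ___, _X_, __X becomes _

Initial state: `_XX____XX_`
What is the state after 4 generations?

______X___

___X_____X
____X_____
_____X____
______X___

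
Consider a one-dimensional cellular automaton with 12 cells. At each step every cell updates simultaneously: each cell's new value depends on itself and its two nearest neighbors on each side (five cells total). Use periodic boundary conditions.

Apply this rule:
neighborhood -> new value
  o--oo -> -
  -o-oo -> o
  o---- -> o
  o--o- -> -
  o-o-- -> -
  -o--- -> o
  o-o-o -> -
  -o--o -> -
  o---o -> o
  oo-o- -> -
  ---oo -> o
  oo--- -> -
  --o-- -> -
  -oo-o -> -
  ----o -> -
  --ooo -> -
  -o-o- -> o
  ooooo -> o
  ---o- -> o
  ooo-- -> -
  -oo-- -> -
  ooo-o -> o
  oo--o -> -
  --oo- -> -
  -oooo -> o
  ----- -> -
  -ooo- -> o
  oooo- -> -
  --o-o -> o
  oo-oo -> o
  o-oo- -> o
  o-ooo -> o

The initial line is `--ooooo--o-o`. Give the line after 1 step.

---oo----oo-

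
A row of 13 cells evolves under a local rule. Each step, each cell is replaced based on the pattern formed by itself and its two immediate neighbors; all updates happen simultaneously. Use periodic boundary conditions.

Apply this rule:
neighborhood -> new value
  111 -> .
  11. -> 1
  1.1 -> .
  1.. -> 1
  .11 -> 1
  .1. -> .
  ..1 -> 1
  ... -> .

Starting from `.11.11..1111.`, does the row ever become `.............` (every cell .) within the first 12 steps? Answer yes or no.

111.11111..11
..1.1...1111.
.1...1.11..11
..1.1..111111
11...111....1
.11.11.11..11
.11.11.111111
.11.11.1....1
.11.11..1..1.
111.1111.11.1
..1.1..1.11.1
11...11..11..
step 12 is 11...11..11.., still not uniform .

no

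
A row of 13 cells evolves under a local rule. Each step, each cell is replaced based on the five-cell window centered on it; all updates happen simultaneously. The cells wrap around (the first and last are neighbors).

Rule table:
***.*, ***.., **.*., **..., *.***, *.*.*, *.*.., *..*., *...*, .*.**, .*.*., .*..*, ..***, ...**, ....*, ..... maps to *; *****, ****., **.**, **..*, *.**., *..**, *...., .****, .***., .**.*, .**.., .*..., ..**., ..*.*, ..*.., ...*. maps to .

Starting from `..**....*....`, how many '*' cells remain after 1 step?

6

**..*.*....**
count of *: 6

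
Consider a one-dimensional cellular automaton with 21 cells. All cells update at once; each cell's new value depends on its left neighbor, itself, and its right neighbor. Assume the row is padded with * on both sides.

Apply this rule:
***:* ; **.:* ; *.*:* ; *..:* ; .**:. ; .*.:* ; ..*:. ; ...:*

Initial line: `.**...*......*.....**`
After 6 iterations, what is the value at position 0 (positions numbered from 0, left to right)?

*.***.******.*****..*
**.***.******.*****..
***.***.******.*****.
****.***.******.*****
*****.***.******.****
******.***.******.***
position 0 holds *

*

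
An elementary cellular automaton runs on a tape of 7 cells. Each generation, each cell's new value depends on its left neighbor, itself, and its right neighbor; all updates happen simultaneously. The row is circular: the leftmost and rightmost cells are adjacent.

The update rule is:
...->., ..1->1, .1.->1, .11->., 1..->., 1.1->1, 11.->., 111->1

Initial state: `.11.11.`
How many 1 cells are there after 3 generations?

1..1...
1.11..1
.1...1.
count of 1: 2

2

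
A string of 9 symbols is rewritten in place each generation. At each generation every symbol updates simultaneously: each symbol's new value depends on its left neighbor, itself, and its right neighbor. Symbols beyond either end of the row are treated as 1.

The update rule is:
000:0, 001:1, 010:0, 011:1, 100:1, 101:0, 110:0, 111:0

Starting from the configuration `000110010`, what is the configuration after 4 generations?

000101100

101101100
001001011
110110010
000101100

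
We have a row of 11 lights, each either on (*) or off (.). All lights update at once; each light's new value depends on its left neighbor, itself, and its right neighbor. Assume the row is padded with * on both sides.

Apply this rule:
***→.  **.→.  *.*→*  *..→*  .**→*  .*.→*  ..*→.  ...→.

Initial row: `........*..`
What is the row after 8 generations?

.......**..

generation 1: *.......**.
generation 2: .*......*.*
generation 3: ***.....***
generation 4: ...*....*..
generation 5: *..**...**.
generation 6: .*.*.*..*.*
generation 7: *******.***
generation 8: .......**..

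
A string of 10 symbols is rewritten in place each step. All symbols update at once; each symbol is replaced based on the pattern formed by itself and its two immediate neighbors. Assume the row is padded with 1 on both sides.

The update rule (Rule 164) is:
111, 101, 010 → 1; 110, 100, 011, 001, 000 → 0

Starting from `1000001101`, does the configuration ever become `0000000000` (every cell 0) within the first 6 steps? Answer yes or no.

step 1: 0000000010
step 2: 0000000011
step 3: 0000000001
step 4: 0000000000
all cells are 0 at step 4

yes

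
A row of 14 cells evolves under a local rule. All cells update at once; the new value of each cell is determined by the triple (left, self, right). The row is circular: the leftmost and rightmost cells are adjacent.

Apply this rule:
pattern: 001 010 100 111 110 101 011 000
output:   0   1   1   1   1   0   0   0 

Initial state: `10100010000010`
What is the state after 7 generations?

generation 1: 10110011000010
generation 2: 10011001100010
generation 3: 11001100110010
generation 4: 01100110011010
generation 5: 00110011001011
generation 6: 10011001101001
generation 7: 11001100101100

11001100101100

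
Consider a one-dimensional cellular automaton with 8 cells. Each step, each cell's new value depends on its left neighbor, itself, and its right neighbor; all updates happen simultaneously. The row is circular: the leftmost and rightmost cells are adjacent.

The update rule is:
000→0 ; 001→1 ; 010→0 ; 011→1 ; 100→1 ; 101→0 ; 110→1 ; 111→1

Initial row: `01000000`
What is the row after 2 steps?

00010001

10100000
00010001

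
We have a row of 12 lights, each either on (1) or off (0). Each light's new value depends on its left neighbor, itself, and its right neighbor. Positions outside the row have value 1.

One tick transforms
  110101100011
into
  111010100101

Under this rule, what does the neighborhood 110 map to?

At position 1 the neighborhood is 110; the next row has 1 there.

1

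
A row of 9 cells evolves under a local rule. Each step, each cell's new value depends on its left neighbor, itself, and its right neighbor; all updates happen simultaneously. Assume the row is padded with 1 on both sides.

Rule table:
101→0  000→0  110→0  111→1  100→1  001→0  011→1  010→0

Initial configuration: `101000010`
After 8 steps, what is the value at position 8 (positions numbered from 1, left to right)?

step 1: 000100000
step 2: 100010000
step 3: 010001000
step 4: 001000100
step 5: 100100010
step 6: 010010000
step 7: 001001000
step 8: 100100100
position 8 holds 0

0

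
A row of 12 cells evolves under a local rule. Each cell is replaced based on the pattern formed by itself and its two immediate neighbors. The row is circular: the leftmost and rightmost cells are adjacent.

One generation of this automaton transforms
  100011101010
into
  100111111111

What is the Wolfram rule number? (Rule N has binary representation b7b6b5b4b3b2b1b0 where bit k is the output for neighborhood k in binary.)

position 5: 111 → 1  (bit 7 = 1)
position 6: 110 → 1  (bit 6 = 1)
position 7: 101 → 1  (bit 5 = 1)
position 1: 100 → 0  (bit 4 = 0)
position 4: 011 → 1  (bit 3 = 1)
position 0: 010 → 1  (bit 2 = 1)
position 3: 001 → 1  (bit 1 = 1)
position 2: 000 → 0  (bit 0 = 0)
bits b7..b0 = 11101110 = 238

238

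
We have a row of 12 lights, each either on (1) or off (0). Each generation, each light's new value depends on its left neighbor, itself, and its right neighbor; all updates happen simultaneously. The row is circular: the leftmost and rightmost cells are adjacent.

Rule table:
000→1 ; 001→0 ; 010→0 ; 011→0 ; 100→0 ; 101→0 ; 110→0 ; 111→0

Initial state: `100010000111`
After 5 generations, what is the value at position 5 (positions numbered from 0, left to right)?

001000110000
100010000111  (repeats generation 0; period 2)
generation 5: 001000110000
position 5 holds 0

0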